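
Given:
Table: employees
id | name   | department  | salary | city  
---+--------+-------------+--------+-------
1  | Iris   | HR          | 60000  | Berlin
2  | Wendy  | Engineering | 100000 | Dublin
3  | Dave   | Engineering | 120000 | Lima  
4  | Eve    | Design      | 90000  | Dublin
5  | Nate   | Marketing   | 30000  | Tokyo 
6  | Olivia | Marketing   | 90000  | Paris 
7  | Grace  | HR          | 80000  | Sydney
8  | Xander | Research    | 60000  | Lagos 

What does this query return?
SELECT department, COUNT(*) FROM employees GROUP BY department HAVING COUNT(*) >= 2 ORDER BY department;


Groups with count >= 2:
  Engineering: 2 -> PASS
  HR: 2 -> PASS
  Marketing: 2 -> PASS
  Design: 1 -> filtered out
  Research: 1 -> filtered out


3 groups:
Engineering, 2
HR, 2
Marketing, 2


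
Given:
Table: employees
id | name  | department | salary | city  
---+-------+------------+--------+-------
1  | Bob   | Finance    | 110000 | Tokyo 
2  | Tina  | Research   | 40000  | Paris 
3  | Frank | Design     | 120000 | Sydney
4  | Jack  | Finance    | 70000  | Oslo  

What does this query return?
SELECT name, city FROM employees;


Projecting columns: name, city

4 rows:
Bob, Tokyo
Tina, Paris
Frank, Sydney
Jack, Oslo


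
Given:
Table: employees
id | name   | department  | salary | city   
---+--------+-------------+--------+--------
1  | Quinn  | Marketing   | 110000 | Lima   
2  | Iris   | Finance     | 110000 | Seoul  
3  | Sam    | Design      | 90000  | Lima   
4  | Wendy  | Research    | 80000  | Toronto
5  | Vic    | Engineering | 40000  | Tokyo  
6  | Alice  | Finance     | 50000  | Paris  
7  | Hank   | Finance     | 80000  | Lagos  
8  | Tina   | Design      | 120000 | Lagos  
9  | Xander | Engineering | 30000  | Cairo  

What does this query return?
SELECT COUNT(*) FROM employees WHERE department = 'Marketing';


Counting rows where department = 'Marketing'
  Quinn -> MATCH


1


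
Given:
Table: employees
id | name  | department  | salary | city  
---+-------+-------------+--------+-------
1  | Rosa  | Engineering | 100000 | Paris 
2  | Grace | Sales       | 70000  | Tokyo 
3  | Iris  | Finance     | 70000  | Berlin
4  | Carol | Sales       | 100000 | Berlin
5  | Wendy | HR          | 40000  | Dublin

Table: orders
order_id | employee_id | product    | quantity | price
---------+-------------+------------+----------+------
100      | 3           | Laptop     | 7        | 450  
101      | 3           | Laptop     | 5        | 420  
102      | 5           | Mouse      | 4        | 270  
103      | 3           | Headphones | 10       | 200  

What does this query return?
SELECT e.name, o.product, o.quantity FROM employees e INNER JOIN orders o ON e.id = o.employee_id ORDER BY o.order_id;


Joining employees.id = orders.employee_id:
  employee Iris (id=3) -> order Laptop
  employee Iris (id=3) -> order Laptop
  employee Wendy (id=5) -> order Mouse
  employee Iris (id=3) -> order Headphones


4 rows:
Iris, Laptop, 7
Iris, Laptop, 5
Wendy, Mouse, 4
Iris, Headphones, 10


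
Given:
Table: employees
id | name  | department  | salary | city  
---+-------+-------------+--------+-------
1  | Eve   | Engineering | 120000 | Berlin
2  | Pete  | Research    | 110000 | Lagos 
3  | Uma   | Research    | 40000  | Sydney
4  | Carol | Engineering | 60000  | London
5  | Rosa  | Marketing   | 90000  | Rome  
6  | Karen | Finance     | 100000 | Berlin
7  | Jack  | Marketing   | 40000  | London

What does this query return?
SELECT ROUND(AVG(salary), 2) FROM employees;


SUM(salary) = 560000
COUNT = 7
ROUND(AVG, 2) = ROUND(560000 / 7, 2) = 80000.0

80000.0


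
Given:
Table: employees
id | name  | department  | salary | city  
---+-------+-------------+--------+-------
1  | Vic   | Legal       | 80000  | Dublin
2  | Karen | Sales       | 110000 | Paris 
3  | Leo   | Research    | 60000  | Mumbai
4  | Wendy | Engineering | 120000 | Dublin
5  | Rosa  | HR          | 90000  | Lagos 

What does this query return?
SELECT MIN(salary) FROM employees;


Salaries: 80000, 110000, 60000, 120000, 90000
MIN = 60000

60000


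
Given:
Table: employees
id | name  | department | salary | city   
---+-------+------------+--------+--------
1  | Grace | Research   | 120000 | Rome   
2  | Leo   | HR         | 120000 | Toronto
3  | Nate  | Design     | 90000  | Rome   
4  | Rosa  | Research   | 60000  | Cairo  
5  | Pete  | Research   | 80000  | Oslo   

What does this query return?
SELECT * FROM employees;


SELECT * returns all 5 rows with all columns

5 rows:
1, Grace, Research, 120000, Rome
2, Leo, HR, 120000, Toronto
3, Nate, Design, 90000, Rome
4, Rosa, Research, 60000, Cairo
5, Pete, Research, 80000, Oslo


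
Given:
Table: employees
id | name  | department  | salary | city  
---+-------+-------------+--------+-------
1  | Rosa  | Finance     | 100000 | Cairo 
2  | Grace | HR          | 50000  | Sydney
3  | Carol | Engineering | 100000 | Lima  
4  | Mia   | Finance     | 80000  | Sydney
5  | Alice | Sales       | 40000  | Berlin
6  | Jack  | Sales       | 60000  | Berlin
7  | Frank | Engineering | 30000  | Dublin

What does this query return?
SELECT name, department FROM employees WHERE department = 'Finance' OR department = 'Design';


Filtering: department = 'Finance' OR 'Design'
Matching: 2 rows

2 rows:
Rosa, Finance
Mia, Finance


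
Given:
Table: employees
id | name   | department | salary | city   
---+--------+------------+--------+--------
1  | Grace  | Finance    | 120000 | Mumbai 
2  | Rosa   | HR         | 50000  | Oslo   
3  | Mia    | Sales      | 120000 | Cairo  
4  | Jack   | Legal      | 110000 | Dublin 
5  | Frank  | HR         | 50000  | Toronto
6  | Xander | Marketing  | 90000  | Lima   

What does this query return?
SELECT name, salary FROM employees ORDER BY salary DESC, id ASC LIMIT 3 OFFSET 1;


Sort by salary DESC (id ASC tiebreak), then skip 1 and take 3
Rows 2 through 4

3 rows:
Mia, 120000
Jack, 110000
Xander, 90000


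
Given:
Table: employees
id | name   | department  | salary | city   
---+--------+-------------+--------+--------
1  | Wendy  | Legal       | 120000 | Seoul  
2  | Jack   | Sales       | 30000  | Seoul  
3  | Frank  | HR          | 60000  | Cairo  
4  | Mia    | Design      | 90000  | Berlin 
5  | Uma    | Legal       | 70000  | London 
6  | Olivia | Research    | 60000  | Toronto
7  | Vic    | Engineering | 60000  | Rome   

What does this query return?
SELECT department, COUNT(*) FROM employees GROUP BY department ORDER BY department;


Assigning each row to its department group:
  Wendy -> Legal
  Jack -> Sales
  Frank -> HR
  Mia -> Design
  Uma -> Legal
  Olivia -> Research
  Vic -> Engineering


6 groups:
Design, 1
Engineering, 1
HR, 1
Legal, 2
Research, 1
Sales, 1


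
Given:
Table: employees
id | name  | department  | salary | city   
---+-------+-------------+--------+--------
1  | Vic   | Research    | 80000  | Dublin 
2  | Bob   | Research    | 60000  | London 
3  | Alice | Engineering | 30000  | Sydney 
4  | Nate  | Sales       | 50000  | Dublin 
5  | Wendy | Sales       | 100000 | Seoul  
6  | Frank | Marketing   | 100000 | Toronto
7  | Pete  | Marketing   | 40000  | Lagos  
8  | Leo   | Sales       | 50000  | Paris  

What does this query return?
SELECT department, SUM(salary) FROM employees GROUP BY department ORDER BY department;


Summing salary within each department:
  Engineering: 30000 = 30000
  Marketing: 100000 + 40000 = 140000
  Research: 80000 + 60000 = 140000
  Sales: 50000 + 100000 + 50000 = 200000


4 groups:
Engineering, 30000
Marketing, 140000
Research, 140000
Sales, 200000


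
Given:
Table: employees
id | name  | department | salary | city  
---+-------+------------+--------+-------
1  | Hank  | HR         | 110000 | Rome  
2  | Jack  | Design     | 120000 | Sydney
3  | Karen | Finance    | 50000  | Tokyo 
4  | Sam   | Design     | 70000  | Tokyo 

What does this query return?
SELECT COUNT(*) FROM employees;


COUNT(*) counts all rows

4


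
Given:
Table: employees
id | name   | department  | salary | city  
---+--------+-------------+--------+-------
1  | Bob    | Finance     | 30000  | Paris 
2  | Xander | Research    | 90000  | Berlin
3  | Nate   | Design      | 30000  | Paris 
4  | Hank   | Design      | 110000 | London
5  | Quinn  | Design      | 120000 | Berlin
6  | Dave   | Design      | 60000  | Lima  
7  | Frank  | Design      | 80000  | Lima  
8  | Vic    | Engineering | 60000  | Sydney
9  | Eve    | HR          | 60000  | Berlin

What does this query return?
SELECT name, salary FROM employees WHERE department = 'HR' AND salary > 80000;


Filtering: department = 'HR' AND salary > 80000
Matching: 0 rows

Empty result set (0 rows)


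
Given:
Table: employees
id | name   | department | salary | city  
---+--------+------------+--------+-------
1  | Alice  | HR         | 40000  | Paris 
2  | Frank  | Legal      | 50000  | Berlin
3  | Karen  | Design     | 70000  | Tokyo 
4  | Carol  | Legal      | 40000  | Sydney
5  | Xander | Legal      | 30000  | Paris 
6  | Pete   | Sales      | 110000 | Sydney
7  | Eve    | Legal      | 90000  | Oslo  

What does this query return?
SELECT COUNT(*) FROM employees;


COUNT(*) counts all rows

7


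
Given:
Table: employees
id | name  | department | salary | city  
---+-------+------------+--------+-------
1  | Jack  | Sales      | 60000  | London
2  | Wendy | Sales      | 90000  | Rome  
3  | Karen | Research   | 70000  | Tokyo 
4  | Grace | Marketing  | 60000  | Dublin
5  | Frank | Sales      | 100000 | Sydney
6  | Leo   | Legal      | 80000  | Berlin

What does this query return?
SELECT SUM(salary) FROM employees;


SUM(salary) = 60000 + 90000 + 70000 + 60000 + 100000 + 80000 = 460000

460000


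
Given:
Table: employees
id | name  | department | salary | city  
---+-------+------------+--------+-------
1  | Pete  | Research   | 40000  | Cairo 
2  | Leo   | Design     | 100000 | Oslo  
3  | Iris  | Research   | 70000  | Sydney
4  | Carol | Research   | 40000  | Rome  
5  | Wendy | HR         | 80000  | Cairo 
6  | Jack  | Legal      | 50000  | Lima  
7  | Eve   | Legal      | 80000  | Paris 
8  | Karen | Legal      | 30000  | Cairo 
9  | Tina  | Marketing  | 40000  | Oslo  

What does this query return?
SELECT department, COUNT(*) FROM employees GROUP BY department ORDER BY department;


Assigning each row to its department group:
  Pete -> Research
  Leo -> Design
  Iris -> Research
  Carol -> Research
  Wendy -> HR
  Jack -> Legal
  Eve -> Legal
  Karen -> Legal
  Tina -> Marketing


5 groups:
Design, 1
HR, 1
Legal, 3
Marketing, 1
Research, 3


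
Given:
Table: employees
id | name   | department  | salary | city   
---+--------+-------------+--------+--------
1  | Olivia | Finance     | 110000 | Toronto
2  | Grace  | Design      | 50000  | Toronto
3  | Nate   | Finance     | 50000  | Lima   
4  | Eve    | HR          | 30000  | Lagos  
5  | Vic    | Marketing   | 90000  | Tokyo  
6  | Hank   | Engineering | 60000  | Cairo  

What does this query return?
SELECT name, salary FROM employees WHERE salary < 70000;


Filtering: salary < 70000
Matching: 4 rows

4 rows:
Grace, 50000
Nate, 50000
Eve, 30000
Hank, 60000


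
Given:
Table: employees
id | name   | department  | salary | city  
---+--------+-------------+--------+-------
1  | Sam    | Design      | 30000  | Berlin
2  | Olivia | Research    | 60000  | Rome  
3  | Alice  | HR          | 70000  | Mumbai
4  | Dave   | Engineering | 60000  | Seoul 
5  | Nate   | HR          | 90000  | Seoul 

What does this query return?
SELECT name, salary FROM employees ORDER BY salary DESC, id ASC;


Sorting by salary DESC, then id ASC for ties

5 rows:
Nate, 90000
Alice, 70000
Olivia, 60000
Dave, 60000
Sam, 30000


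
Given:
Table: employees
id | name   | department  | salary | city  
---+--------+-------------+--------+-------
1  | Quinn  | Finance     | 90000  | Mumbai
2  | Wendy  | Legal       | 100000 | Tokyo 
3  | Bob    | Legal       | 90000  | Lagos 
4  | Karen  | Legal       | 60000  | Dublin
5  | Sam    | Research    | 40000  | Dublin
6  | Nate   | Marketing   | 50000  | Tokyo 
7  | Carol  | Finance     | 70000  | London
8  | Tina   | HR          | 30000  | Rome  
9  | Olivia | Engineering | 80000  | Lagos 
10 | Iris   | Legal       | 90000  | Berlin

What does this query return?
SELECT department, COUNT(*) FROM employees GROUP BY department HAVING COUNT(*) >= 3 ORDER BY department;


Groups with count >= 3:
  Legal: 4 -> PASS
  Engineering: 1 -> filtered out
  Finance: 2 -> filtered out
  HR: 1 -> filtered out
  Marketing: 1 -> filtered out
  Research: 1 -> filtered out


1 groups:
Legal, 4


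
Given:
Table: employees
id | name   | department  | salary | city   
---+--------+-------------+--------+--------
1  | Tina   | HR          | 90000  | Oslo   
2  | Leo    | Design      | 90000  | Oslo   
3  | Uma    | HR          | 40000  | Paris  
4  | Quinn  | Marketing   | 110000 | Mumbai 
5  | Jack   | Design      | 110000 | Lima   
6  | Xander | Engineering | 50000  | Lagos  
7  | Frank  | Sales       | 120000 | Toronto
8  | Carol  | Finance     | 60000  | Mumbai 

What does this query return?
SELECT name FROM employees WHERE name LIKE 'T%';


LIKE 'T%' matches names starting with 'T'
Matching: 1

1 rows:
Tina


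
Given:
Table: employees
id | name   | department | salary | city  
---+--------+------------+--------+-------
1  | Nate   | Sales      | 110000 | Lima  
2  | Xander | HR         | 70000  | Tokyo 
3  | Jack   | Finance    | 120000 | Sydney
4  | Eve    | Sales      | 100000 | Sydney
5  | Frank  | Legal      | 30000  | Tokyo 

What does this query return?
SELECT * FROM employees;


SELECT * returns all 5 rows with all columns

5 rows:
1, Nate, Sales, 110000, Lima
2, Xander, HR, 70000, Tokyo
3, Jack, Finance, 120000, Sydney
4, Eve, Sales, 100000, Sydney
5, Frank, Legal, 30000, Tokyo


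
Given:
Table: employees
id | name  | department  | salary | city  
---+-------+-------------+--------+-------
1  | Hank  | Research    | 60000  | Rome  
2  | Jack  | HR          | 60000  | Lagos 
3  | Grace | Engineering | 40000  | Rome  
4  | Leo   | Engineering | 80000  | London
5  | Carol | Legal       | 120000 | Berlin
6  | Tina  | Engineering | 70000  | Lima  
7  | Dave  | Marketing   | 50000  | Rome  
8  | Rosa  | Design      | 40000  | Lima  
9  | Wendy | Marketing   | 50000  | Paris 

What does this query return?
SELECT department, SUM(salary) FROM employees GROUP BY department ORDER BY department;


Summing salary within each department:
  Design: 40000 = 40000
  Engineering: 40000 + 80000 + 70000 = 190000
  HR: 60000 = 60000
  Legal: 120000 = 120000
  Marketing: 50000 + 50000 = 100000
  Research: 60000 = 60000


6 groups:
Design, 40000
Engineering, 190000
HR, 60000
Legal, 120000
Marketing, 100000
Research, 60000


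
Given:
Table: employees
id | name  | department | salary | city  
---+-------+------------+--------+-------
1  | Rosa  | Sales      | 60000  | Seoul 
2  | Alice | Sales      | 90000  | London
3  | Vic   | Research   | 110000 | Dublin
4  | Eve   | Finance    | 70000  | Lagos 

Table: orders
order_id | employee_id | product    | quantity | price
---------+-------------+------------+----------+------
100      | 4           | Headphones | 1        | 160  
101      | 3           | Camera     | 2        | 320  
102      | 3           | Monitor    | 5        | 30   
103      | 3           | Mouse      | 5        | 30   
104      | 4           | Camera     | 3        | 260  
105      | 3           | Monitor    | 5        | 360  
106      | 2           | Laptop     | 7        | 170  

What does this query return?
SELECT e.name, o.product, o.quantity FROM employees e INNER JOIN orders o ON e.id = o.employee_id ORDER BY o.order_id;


Joining employees.id = orders.employee_id:
  employee Eve (id=4) -> order Headphones
  employee Vic (id=3) -> order Camera
  employee Vic (id=3) -> order Monitor
  employee Vic (id=3) -> order Mouse
  employee Eve (id=4) -> order Camera
  employee Vic (id=3) -> order Monitor
  employee Alice (id=2) -> order Laptop


7 rows:
Eve, Headphones, 1
Vic, Camera, 2
Vic, Monitor, 5
Vic, Mouse, 5
Eve, Camera, 3
Vic, Monitor, 5
Alice, Laptop, 7


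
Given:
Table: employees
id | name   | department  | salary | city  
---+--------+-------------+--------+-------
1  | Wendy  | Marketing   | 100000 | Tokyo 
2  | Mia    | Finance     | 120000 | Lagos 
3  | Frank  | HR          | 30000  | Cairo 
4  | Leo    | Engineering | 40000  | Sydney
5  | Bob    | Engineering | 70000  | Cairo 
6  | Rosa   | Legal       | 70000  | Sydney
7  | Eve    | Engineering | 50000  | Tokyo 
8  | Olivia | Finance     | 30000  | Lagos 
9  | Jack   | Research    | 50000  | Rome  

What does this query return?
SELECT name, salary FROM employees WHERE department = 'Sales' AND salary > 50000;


Filtering: department = 'Sales' AND salary > 50000
Matching: 0 rows

Empty result set (0 rows)


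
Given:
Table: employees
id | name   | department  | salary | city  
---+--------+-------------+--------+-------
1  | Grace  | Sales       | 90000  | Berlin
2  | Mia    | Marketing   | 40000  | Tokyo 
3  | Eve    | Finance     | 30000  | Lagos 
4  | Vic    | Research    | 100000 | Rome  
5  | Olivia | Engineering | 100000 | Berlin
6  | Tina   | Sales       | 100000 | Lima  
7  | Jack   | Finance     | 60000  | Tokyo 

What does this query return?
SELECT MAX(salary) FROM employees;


Salaries: 90000, 40000, 30000, 100000, 100000, 100000, 60000
MAX = 100000

100000


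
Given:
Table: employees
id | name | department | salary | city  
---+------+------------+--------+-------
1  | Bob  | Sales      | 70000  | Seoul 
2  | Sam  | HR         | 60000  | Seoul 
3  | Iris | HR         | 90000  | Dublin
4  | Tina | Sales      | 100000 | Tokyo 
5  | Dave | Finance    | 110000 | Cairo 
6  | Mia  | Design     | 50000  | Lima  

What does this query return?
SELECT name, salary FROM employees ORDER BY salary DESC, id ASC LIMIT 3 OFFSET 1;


Sort by salary DESC (id ASC tiebreak), then skip 1 and take 3
Rows 2 through 4

3 rows:
Tina, 100000
Iris, 90000
Bob, 70000


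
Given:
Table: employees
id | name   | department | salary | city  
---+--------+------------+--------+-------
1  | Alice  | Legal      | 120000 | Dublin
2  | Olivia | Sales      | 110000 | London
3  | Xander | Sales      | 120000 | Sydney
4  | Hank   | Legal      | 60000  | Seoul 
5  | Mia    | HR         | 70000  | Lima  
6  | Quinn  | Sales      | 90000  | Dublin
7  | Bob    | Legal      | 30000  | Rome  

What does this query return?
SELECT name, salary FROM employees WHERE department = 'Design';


Filtering: department = 'Design'
Matching rows: 0

Empty result set (0 rows)


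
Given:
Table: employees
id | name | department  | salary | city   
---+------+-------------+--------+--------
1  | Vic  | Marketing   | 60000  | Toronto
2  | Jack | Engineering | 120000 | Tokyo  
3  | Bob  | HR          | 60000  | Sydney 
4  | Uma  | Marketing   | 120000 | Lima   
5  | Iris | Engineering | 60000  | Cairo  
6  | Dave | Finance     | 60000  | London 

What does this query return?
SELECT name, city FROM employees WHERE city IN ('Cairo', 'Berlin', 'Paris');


Filtering: city IN ('Cairo', 'Berlin', 'Paris')
Matching: 1 rows

1 rows:
Iris, Cairo


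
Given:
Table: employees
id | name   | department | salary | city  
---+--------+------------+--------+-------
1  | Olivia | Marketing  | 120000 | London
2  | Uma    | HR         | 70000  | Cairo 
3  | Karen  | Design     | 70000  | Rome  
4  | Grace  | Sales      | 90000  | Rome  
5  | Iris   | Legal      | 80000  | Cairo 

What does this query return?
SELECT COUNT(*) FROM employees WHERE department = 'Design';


Counting rows where department = 'Design'
  Karen -> MATCH


1


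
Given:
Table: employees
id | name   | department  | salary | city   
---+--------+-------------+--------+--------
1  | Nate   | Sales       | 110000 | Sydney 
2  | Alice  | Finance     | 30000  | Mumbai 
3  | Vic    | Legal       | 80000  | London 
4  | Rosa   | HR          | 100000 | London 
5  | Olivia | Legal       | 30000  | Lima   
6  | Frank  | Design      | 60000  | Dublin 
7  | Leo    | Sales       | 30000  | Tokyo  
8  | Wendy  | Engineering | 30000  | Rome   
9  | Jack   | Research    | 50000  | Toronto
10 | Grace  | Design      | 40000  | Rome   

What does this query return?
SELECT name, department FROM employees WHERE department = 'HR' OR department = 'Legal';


Filtering: department = 'HR' OR 'Legal'
Matching: 3 rows

3 rows:
Vic, Legal
Rosa, HR
Olivia, Legal


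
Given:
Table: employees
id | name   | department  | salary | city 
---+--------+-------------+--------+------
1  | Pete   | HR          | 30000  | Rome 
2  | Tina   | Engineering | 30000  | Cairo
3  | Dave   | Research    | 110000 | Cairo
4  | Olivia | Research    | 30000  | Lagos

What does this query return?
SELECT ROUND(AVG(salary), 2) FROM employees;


SUM(salary) = 200000
COUNT = 4
ROUND(AVG, 2) = ROUND(200000 / 4, 2) = 50000.0

50000.0


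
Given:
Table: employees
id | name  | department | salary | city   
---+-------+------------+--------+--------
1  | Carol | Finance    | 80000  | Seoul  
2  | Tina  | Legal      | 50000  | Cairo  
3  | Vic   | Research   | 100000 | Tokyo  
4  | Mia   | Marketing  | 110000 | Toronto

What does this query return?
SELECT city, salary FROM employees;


Projecting columns: city, salary

4 rows:
Seoul, 80000
Cairo, 50000
Tokyo, 100000
Toronto, 110000


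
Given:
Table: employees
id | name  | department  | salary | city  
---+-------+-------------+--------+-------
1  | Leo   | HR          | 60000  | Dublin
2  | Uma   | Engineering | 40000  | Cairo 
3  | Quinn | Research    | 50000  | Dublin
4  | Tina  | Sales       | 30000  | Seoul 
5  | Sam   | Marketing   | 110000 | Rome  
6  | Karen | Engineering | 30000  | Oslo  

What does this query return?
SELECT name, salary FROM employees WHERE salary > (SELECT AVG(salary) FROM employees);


Subquery: AVG(salary) = 53333.33
Filtering: salary > 53333.33
  Leo (60000) -> MATCH
  Sam (110000) -> MATCH


2 rows:
Leo, 60000
Sam, 110000


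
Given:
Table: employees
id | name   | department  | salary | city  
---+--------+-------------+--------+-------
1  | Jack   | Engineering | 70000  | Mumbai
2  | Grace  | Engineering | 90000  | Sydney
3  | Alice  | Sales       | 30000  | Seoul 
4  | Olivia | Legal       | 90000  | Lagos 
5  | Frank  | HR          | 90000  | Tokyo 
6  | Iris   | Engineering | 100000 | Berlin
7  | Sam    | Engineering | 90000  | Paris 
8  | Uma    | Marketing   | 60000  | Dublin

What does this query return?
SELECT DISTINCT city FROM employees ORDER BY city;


All 'city' values (row order): Mumbai, Sydney, Seoul, Lagos, Tokyo, Berlin, Paris, Dublin
Removing duplicates leaves 8 unique value(s).

8 values:
Berlin
Dublin
Lagos
Mumbai
Paris
Seoul
Sydney
Tokyo


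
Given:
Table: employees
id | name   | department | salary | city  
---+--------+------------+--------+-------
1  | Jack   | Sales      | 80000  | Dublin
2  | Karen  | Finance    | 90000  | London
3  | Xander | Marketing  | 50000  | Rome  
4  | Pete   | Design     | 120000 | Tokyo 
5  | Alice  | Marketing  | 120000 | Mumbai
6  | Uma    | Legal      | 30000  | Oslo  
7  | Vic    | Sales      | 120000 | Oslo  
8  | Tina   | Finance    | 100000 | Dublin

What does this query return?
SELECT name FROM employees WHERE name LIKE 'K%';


LIKE 'K%' matches names starting with 'K'
Matching: 1

1 rows:
Karen


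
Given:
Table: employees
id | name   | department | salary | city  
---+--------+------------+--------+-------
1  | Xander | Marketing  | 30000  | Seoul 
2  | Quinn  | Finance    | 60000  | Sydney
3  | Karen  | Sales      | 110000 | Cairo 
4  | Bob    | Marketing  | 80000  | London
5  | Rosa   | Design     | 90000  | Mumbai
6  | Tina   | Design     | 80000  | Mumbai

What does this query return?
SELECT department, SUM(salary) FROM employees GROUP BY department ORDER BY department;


Summing salary within each department:
  Design: 90000 + 80000 = 170000
  Finance: 60000 = 60000
  Marketing: 30000 + 80000 = 110000
  Sales: 110000 = 110000


4 groups:
Design, 170000
Finance, 60000
Marketing, 110000
Sales, 110000


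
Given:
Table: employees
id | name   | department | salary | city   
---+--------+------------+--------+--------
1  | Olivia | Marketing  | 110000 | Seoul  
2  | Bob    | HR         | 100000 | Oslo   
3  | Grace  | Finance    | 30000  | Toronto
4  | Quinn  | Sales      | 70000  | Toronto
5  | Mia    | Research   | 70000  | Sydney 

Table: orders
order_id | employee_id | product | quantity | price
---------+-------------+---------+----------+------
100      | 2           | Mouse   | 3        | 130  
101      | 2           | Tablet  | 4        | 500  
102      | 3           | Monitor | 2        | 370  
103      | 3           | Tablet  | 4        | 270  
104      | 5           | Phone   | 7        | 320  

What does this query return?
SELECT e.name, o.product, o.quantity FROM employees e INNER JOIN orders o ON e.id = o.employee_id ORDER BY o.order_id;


Joining employees.id = orders.employee_id:
  employee Bob (id=2) -> order Mouse
  employee Bob (id=2) -> order Tablet
  employee Grace (id=3) -> order Monitor
  employee Grace (id=3) -> order Tablet
  employee Mia (id=5) -> order Phone


5 rows:
Bob, Mouse, 3
Bob, Tablet, 4
Grace, Monitor, 2
Grace, Tablet, 4
Mia, Phone, 7


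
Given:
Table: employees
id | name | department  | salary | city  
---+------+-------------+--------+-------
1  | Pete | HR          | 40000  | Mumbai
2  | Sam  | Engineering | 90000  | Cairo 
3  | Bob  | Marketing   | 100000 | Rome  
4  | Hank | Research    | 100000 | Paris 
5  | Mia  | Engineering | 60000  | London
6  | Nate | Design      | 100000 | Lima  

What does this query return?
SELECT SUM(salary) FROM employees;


SUM(salary) = 40000 + 90000 + 100000 + 100000 + 60000 + 100000 = 490000

490000


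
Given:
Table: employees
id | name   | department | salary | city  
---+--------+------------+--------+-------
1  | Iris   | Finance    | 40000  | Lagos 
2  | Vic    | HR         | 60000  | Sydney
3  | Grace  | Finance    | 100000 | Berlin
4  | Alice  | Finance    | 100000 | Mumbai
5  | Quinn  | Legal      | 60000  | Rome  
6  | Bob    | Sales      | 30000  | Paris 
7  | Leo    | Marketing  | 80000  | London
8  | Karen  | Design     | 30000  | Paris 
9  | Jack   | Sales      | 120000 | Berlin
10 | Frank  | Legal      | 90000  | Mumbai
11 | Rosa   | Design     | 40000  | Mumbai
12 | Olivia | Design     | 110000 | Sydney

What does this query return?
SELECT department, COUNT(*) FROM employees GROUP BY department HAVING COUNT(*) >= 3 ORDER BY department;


Groups with count >= 3:
  Design: 3 -> PASS
  Finance: 3 -> PASS
  HR: 1 -> filtered out
  Legal: 2 -> filtered out
  Marketing: 1 -> filtered out
  Sales: 2 -> filtered out


2 groups:
Design, 3
Finance, 3


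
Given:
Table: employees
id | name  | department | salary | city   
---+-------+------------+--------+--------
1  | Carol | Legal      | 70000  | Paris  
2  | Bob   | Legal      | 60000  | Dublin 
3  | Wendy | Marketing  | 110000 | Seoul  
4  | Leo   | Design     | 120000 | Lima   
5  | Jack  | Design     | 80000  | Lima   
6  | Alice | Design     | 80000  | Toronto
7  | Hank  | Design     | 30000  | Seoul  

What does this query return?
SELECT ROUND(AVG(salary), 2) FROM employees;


SUM(salary) = 550000
COUNT = 7
ROUND(AVG, 2) = ROUND(550000 / 7, 2) = 78571.43

78571.43


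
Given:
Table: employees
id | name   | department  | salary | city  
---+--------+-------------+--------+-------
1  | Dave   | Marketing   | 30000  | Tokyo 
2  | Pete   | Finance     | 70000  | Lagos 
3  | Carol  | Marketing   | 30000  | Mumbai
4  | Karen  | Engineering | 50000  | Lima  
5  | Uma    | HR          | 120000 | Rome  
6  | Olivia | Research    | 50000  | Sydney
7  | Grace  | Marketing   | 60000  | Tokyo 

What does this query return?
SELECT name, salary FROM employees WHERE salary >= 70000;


Filtering: salary >= 70000
Matching: 2 rows

2 rows:
Pete, 70000
Uma, 120000


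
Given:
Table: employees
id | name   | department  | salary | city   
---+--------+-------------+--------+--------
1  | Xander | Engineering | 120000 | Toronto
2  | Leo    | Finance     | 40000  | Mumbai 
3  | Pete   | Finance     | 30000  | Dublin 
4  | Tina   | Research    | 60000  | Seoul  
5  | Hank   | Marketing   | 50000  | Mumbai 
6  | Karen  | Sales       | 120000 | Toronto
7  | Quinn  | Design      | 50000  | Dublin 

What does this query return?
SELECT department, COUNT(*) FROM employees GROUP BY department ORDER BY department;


Assigning each row to its department group:
  Xander -> Engineering
  Leo -> Finance
  Pete -> Finance
  Tina -> Research
  Hank -> Marketing
  Karen -> Sales
  Quinn -> Design


6 groups:
Design, 1
Engineering, 1
Finance, 2
Marketing, 1
Research, 1
Sales, 1


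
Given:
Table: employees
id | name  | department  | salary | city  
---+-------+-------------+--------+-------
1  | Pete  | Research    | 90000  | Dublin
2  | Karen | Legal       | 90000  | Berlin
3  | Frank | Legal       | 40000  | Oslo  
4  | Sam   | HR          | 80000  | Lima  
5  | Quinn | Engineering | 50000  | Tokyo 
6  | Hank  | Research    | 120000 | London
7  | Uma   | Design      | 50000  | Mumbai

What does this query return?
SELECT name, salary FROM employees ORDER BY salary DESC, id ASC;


Sorting by salary DESC, then id ASC for ties

7 rows:
Hank, 120000
Pete, 90000
Karen, 90000
Sam, 80000
Quinn, 50000
Uma, 50000
Frank, 40000


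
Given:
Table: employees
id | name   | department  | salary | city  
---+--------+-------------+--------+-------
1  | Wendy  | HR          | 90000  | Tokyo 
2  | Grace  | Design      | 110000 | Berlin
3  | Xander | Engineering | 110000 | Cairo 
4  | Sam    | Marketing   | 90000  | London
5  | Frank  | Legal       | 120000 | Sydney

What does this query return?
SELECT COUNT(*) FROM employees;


COUNT(*) counts all rows

5


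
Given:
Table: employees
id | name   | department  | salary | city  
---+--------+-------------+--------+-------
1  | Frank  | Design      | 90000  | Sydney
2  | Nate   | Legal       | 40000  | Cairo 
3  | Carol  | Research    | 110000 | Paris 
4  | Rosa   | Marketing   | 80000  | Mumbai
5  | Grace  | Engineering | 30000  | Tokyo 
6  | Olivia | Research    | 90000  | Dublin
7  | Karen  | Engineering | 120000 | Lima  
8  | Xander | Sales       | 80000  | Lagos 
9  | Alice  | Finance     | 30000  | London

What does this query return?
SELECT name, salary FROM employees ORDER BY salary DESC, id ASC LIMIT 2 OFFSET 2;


Sort by salary DESC (id ASC tiebreak), then skip 2 and take 2
Rows 3 through 4

2 rows:
Frank, 90000
Olivia, 90000


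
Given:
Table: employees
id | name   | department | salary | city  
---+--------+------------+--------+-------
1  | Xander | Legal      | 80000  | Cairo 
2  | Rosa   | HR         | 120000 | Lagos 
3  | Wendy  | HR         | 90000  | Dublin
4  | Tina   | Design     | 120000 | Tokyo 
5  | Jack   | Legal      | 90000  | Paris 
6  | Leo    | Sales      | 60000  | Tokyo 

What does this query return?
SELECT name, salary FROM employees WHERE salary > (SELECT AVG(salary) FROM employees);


Subquery: AVG(salary) = 93333.33
Filtering: salary > 93333.33
  Rosa (120000) -> MATCH
  Tina (120000) -> MATCH


2 rows:
Rosa, 120000
Tina, 120000


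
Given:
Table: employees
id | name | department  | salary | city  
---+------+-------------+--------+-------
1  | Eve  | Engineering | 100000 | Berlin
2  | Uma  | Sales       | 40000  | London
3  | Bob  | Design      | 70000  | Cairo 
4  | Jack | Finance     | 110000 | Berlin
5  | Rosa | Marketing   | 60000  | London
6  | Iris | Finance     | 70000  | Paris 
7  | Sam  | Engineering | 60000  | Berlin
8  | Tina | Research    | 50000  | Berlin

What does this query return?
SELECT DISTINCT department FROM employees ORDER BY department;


All 'department' values (row order): Engineering, Sales, Design, Finance, Marketing, Finance, Engineering, Research
Removing duplicates leaves 6 unique value(s).

6 values:
Design
Engineering
Finance
Marketing
Research
Sales


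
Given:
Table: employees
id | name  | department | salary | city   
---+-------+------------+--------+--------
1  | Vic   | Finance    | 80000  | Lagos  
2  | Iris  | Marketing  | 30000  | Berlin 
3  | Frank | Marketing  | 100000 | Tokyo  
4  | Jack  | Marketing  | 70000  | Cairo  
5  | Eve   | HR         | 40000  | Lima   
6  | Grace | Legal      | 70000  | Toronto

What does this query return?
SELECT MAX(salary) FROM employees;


Salaries: 80000, 30000, 100000, 70000, 40000, 70000
MAX = 100000

100000


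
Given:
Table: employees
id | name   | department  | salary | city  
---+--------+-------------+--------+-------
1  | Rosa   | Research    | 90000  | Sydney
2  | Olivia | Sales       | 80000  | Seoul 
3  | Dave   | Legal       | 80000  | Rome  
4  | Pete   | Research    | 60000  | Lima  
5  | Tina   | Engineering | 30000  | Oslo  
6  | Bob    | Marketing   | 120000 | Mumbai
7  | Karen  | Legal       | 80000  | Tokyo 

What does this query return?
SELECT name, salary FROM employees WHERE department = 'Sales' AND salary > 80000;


Filtering: department = 'Sales' AND salary > 80000
Matching: 0 rows

Empty result set (0 rows)


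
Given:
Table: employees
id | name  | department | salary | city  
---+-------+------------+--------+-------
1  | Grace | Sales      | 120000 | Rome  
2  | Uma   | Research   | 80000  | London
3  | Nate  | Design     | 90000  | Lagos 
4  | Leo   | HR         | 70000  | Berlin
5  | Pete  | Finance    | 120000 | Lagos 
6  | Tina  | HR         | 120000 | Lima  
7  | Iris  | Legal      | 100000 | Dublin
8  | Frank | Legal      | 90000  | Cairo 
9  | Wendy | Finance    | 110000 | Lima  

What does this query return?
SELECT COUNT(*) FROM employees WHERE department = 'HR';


Counting rows where department = 'HR'
  Leo -> MATCH
  Tina -> MATCH


2


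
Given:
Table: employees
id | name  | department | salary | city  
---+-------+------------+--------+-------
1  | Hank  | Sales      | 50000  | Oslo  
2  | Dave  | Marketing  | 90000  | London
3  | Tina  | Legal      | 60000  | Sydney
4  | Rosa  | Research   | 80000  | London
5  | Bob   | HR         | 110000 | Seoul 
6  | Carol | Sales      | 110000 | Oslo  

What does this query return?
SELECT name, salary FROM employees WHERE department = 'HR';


Filtering: department = 'HR'
Matching rows: 1

1 rows:
Bob, 110000


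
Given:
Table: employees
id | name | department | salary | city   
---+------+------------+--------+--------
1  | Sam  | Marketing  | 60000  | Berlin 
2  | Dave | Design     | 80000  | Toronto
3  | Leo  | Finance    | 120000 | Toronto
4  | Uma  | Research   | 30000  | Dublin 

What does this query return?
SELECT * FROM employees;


SELECT * returns all 4 rows with all columns

4 rows:
1, Sam, Marketing, 60000, Berlin
2, Dave, Design, 80000, Toronto
3, Leo, Finance, 120000, Toronto
4, Uma, Research, 30000, Dublin


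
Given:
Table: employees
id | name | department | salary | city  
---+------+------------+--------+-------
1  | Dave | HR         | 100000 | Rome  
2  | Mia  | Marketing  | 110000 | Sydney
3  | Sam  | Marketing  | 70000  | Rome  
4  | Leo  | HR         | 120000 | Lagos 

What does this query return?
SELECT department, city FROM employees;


Projecting columns: department, city

4 rows:
HR, Rome
Marketing, Sydney
Marketing, Rome
HR, Lagos


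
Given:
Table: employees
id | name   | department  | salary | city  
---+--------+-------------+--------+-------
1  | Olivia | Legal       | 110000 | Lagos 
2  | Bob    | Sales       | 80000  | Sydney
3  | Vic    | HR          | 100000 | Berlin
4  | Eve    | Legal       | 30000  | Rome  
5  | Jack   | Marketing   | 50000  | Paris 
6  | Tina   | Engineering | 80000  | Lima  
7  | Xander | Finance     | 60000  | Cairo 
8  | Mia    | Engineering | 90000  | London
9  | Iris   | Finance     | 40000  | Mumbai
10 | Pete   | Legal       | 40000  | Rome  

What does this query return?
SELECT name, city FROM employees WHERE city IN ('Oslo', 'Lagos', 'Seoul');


Filtering: city IN ('Oslo', 'Lagos', 'Seoul')
Matching: 1 rows

1 rows:
Olivia, Lagos


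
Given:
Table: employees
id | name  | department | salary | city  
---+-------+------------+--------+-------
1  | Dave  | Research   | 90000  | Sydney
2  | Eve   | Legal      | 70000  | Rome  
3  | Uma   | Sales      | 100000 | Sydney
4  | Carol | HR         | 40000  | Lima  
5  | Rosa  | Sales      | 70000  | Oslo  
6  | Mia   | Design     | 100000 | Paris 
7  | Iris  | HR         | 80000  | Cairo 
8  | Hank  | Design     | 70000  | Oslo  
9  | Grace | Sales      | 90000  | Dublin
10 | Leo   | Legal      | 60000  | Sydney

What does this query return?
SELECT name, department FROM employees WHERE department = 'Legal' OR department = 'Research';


Filtering: department = 'Legal' OR 'Research'
Matching: 3 rows

3 rows:
Dave, Research
Eve, Legal
Leo, Legal


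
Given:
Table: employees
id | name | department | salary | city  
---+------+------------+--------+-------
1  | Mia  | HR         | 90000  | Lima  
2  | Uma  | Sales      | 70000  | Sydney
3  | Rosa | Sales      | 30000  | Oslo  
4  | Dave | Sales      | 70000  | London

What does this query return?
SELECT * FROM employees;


SELECT * returns all 4 rows with all columns

4 rows:
1, Mia, HR, 90000, Lima
2, Uma, Sales, 70000, Sydney
3, Rosa, Sales, 30000, Oslo
4, Dave, Sales, 70000, London


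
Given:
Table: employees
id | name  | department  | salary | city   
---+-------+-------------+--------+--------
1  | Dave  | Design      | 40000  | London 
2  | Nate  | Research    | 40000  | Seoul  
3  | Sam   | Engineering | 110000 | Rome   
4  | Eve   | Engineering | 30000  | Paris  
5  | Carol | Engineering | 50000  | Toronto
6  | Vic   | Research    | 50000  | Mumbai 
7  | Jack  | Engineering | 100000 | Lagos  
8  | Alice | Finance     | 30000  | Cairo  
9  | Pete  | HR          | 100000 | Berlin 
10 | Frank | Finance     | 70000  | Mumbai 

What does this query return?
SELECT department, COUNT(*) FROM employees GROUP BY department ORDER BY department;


Assigning each row to its department group:
  Dave -> Design
  Nate -> Research
  Sam -> Engineering
  Eve -> Engineering
  Carol -> Engineering
  Vic -> Research
  Jack -> Engineering
  Alice -> Finance
  Pete -> HR
  Frank -> Finance


5 groups:
Design, 1
Engineering, 4
Finance, 2
HR, 1
Research, 2


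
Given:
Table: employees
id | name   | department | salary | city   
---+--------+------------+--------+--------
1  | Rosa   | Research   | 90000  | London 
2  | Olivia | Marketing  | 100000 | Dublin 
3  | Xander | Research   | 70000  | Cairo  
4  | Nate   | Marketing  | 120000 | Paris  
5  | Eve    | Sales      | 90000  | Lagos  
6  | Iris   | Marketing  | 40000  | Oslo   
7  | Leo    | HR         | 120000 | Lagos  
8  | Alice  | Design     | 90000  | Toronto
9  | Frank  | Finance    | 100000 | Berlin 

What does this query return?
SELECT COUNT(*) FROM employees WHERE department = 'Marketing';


Counting rows where department = 'Marketing'
  Olivia -> MATCH
  Nate -> MATCH
  Iris -> MATCH


3


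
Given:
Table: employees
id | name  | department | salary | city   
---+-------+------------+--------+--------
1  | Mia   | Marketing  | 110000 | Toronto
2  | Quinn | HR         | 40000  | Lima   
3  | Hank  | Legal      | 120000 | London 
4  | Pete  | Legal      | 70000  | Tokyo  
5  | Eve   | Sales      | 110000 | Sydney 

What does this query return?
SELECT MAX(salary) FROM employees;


Salaries: 110000, 40000, 120000, 70000, 110000
MAX = 120000

120000


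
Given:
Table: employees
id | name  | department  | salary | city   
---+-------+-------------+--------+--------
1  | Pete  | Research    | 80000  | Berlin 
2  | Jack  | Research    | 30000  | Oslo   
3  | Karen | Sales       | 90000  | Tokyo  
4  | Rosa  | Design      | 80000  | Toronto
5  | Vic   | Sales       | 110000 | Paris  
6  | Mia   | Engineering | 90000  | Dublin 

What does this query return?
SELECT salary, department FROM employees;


Projecting columns: salary, department

6 rows:
80000, Research
30000, Research
90000, Sales
80000, Design
110000, Sales
90000, Engineering


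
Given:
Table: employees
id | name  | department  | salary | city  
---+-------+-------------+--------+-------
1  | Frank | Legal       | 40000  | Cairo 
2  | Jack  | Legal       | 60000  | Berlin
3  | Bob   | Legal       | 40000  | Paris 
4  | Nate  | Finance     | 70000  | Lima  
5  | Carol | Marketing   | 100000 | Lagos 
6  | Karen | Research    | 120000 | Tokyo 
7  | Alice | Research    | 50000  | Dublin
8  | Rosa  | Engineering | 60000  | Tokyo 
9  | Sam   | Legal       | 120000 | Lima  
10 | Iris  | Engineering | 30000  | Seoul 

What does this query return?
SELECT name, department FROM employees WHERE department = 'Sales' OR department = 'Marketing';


Filtering: department = 'Sales' OR 'Marketing'
Matching: 1 rows

1 rows:
Carol, Marketing
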